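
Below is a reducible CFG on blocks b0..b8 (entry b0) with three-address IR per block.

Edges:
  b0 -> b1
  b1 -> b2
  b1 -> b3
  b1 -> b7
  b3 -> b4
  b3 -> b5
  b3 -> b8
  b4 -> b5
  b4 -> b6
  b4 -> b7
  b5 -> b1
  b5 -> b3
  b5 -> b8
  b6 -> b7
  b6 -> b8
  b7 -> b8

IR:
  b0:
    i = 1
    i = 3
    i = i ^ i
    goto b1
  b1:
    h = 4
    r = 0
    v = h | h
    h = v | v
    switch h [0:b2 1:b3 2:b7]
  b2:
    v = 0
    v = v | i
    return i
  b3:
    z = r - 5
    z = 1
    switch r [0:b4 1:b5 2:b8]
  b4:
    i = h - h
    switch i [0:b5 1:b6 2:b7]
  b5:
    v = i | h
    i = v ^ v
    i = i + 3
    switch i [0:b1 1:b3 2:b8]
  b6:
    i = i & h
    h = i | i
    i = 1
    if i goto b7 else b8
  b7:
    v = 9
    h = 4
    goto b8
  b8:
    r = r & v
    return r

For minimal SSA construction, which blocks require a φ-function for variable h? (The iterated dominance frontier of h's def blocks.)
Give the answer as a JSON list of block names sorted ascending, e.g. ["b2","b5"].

Answer: ["b1", "b7", "b8"]

Derivation:
idom tree: b1←b0 b2←b1 b3←b1 b4←b3 b5←b3 b6←b4 b7←b1 b8←b1
Dom∩ at merges:
  b1: preds {b0,b5}: {b0} ∩ {b0,b1,b3,b5} = {b0}; idom=b0
  b3: preds {b1,b5}: {b0,b1} ∩ {b0,b1,b3,b5} = {b0,b1}; idom=b1
  b5: preds {b3,b4}: {b0,b1,b3} ∩ {b0,b1,b3,b4} = {b0,b1,b3}; idom=b3
  b7: preds {b1,b4,b6}: {b0,b1} ∩ {b0,b1,b3,b4} ∩ {b0,b1,b3,b4,b6} = {b0,b1}; idom=b1
  b8: preds {b3,b5,b6,b7}: {b0,b1,b3} ∩ {b0,b1,b3,b5} ∩ {b0,b1,b3,b4,b6} ∩ {b0,b1,b7} = {b0,b1}; idom=b1

Frontier:
  join b1 pred b0: · stop@b0
  join b1 pred b5: b5→b3→b1 stop@b0
  join b3 pred b1: · stop@b1
  join b3 pred b5: b5→b3 stop@b1
  join b5 pred b3: · stop@b3
  join b5 pred b4: b4 stop@b3
  join b7 pred b1: · stop@b1
  join b7 pred b4: b4→b3 stop@b1
  join b7 pred b6: b6→b4→b3 stop@b1
  join b8 pred b3: b3 stop@b1
  join b8 pred b5: b5→b3 stop@b1
  join b8 pred b6: b6→b4→b3 stop@b1
  join b8 pred b7: b7 stop@b1
  b0 → ∅
  b1 → {b1}
  b2 → ∅
  b3 → {b1,b3,b7,b8}
  b4 → {b5,b7,b8}
  b5 → {b1,b3,b8}
  b6 → {b7,b8}
  b7 → {b8}
  b8 → ∅

φ for h: defs {b1,b6,b7}
  DF⁺ = {b1,b7,b8}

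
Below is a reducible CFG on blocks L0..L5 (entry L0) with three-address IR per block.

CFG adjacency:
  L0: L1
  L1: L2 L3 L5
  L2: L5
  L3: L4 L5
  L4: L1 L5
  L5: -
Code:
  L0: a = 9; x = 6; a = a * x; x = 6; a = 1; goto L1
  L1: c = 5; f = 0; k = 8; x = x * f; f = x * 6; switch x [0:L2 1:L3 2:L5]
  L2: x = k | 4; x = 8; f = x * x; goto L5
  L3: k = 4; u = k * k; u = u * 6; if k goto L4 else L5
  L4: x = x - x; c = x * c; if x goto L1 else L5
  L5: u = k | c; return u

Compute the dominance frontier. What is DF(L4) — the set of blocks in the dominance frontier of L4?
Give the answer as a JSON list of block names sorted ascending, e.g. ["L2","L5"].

idom tree: L1←L0 L2←L1 L3←L1 L4←L3 L5←L1
Dom∩ at merges:
  L1: preds {L0,L4}: {L0} ∩ {L0,L1,L3,L4} = {L0}; idom=L0
  L5: preds {L1,L2,L3,L4}: {L0,L1} ∩ {L0,L1,L2} ∩ {L0,L1,L3} ∩ {L0,L1,L3,L4} = {L0,L1}; idom=L1

DF derivation:
  L1←L0: walk · to L0
  L1←L4: walk L4→L3→L1 to L0
  L5←L1: walk · to L1
  L5←L2: walk L2 to L1
  L5←L3: walk L3 to L1
  L5←L4: walk L4→L3 to L1
  L0: DF=∅
  L1: DF={L1}
  L2: DF={L5}
  L3: DF={L1,L5}
  L4: DF={L1,L5}
  L5: DF=∅

DF(L4) = ["L1", "L5"]

Answer: ["L1", "L5"]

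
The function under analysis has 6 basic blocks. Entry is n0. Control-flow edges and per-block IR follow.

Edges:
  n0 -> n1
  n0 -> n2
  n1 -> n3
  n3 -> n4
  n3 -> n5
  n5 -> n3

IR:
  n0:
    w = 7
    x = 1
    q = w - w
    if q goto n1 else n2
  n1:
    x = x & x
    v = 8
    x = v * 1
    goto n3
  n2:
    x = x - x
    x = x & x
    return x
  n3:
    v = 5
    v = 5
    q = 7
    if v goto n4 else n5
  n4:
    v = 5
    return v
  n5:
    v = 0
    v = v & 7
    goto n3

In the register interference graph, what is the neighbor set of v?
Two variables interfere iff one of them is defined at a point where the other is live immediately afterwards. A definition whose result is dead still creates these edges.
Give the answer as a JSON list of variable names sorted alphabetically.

Per-block:
  n0: def={q,w,x} ue=∅
  n1: def={v,x} ue={x}
  n2: def={x} ue={x}
  n3: def={q,v} ue=∅
  n4: def={v} ue=∅
  n5: def={v} ue=∅

Liveness:
  live n0: ∅→{x}
  live n1: {x}→∅
  live n2: {x}→∅
  live n3: ∅→∅
  live n4: ∅→∅
  live n5: ∅→∅

Interfere edges:
  q: {v,x}
  v: {q}
  w: {x}
  x: {q,w}

N(v) = ["q"]

Answer: ["q"]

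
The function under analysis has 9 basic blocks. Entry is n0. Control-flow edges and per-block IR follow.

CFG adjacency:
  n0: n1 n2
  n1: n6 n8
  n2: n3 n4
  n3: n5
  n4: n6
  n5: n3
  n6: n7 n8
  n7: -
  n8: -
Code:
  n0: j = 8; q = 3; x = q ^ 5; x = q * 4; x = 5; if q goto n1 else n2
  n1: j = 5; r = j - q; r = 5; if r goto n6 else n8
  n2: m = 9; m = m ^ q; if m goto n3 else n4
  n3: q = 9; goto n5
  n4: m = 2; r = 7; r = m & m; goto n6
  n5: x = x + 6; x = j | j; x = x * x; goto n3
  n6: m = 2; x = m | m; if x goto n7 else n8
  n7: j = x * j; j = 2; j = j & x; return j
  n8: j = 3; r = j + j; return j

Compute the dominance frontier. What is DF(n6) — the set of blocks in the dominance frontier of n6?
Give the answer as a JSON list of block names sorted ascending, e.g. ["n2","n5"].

idom tree: n1←n0 n2←n0 n3←n2 n4←n2 n5←n3 n6←n0 n7←n6 n8←n0
Join-block Dom:
  n3: preds {n2,n5}: {n0,n2} ∩ {n0,n2,n3,n5} = {n0,n2}; idom=n2
  n6: preds {n1,n4}: {n0,n1} ∩ {n0,n2,n4} = {n0}; idom=n0
  n8: preds {n1,n6}: {n0,n1} ∩ {n0,n6} = {n0}; idom=n0

DF walk-up:
  join n3 pred n2: · stop@n2
  join n3 pred n5: n5→n3 stop@n2
  join n6 pred n1: n1 stop@n0
  join n6 pred n4: n4→n2 stop@n0
  join n8 pred n1: n1 stop@n0
  join n8 pred n6: n6 stop@n0
  n0: DF=∅
  n1: DF={n6,n8}
  n2: DF={n6}
  n3: DF={n3}
  n4: DF={n6}
  n5: DF={n3}
  n6: DF={n8}
  n7: DF=∅
  n8: DF=∅

DF(n6) = ["n8"]

Answer: ["n8"]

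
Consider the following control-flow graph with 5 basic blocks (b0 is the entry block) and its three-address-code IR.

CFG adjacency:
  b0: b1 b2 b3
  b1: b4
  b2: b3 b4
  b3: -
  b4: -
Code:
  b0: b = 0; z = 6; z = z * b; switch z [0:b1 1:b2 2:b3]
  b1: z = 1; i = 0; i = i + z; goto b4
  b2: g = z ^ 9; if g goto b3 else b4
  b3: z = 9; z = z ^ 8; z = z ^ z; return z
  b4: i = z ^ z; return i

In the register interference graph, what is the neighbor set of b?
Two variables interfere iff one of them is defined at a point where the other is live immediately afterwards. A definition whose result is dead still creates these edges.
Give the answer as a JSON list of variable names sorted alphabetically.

Answer: ["z"]

Analysis:
def/use:
  b0: {b,z} / ∅
  b1: {i,z} / ∅
  b2: {g} / {z}
  b3: {z} / ∅
  b4: {i} / {z}

Backward fixpoint:
  b0: in=∅ out={z}
  b1: in=∅ out={z}
  b2: in={z} out={z}
  b3: in=∅ out=∅
  b4: in={z} out=∅

Conflict graph:
  b: {z}
  g: {z}
  i: {z}
  z: {b,g,i}

N(b) = ["z"]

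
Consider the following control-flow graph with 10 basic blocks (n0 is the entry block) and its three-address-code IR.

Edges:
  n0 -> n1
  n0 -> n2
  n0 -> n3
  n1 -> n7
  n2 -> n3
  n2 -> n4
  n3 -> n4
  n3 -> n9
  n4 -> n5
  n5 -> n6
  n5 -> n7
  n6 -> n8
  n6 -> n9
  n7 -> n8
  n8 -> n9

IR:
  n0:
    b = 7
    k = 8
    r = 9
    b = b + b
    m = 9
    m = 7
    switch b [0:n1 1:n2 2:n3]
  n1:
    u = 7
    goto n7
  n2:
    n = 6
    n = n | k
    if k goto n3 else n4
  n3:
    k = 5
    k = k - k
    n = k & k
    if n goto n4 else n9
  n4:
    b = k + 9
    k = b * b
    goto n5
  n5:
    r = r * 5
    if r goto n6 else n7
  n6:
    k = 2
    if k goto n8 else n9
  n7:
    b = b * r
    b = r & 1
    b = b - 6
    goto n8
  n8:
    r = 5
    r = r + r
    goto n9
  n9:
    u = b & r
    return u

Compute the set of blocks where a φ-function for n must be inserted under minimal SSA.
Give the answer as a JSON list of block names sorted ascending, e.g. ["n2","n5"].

Answer: ["n3", "n4", "n7", "n8", "n9"]

Working:
idom tree: n1←n0 n2←n0 n3←n0 n4←n0 n5←n4 n6←n5 n7←n0 n8←n0 n9←n0
Dom at joins:
  n3: preds {n0,n2}: {n0} ∩ {n0,n2} = {n0}; idom=n0
  n4: preds {n2,n3}: {n0,n2} ∩ {n0,n3} = {n0}; idom=n0
  n7: preds {n1,n5}: {n0,n1} ∩ {n0,n4,n5} = {n0}; idom=n0
  n8: preds {n6,n7}: {n0,n4,n5,n6} ∩ {n0,n7} = {n0}; idom=n0
  n9: preds {n3,n6,n8}: {n0,n3} ∩ {n0,n4,n5,n6} ∩ {n0,n8} = {n0}; idom=n0

DF derivation:
  n3←n0: walk · to n0
  n3←n2: walk n2 to n0
  n4←n2: walk n2 to n0
  n4←n3: walk n3 to n0
  n7←n1: walk n1 to n0
  n7←n5: walk n5→n4 to n0
  n8←n6: walk n6→n5→n4 to n0
  n8←n7: walk n7 to n0
  n9←n3: walk n3 to n0
  n9←n6: walk n6→n5→n4 to n0
  n9←n8: walk n8 to n0
  n0: DF=∅
  n1: DF={n7}
  n2: DF={n3,n4}
  n3: DF={n4,n9}
  n4: DF={n7,n8,n9}
  n5: DF={n7,n8,n9}
  n6: DF={n8,n9}
  n7: DF={n8}
  n8: DF={n9}
  n9: DF=∅

φ for n: defs {n2,n3}
  DF⁺ = {n3,n4,n7,n8,n9}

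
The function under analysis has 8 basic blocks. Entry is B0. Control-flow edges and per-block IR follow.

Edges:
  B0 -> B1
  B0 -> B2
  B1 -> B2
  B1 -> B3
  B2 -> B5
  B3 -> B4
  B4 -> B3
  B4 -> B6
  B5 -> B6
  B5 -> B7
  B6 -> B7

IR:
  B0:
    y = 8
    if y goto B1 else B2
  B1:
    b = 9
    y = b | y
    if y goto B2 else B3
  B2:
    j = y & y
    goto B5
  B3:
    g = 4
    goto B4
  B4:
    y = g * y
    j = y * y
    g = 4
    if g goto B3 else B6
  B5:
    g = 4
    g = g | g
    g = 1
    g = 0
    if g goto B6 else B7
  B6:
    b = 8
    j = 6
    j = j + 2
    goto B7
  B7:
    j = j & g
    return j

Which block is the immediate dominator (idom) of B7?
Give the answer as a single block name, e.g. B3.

Answer: B0

Working:
idom tree: B1←B0 B2←B0 B3←B1 B4←B3 B5←B2 B6←B0 B7←B0
Join-block Dom:
  B2: preds {B0,B1}: {B0} ∩ {B0,B1} = {B0}; idom=B0
  B3: preds {B1,B4}: {B0,B1} ∩ {B0,B1,B3,B4} = {B0,B1}; idom=B1
  B6: preds {B4,B5}: {B0,B1,B3,B4} ∩ {B0,B2,B5} = {B0}; idom=B0
  B7: preds {B5,B6}: {B0,B2,B5} ∩ {B0,B6} = {B0}; idom=B0

idom(B7) = B0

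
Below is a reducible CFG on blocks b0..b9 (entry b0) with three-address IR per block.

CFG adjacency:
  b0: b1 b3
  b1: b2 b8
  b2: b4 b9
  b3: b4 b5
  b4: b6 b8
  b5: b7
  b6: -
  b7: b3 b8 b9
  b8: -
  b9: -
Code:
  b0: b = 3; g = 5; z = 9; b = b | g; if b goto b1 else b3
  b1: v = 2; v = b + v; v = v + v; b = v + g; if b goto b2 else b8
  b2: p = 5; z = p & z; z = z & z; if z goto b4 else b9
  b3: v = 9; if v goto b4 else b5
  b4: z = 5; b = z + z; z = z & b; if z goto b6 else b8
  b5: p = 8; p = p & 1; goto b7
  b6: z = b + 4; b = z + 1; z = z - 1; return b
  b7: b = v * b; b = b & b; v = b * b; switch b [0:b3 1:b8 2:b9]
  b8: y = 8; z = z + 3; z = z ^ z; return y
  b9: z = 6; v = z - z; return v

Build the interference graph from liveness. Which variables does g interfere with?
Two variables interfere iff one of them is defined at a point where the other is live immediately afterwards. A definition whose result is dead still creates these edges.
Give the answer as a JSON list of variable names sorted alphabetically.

def/use:
  b0 def {b,g,z} use ∅
  b1 def {b,v} use {b,g}
  b2 def {p,z} use {z}
  b3 def {v} use ∅
  b4 def {b,z} use ∅
  b5 def {p} use ∅
  b6 def {b,z} use {b}
  b7 def {b,v} use {b,v}
  b8 def {y,z} use {z}
  b9 def {v,z} use ∅

Live sets:
  b0 li=∅ lo={b,g,z}
  b1 li={b,g,z} lo={z}
  b2 li={z} lo=∅
  b3 li={b,z} lo={b,v,z}
  b4 li=∅ lo={b,z}
  b5 li={b,v,z} lo={b,v,z}
  b6 li={b} lo=∅
  b7 li={b,v,z} lo={b,z}
  b8 li={z} lo=∅
  b9 li=∅ lo=∅

Interfere edges:
  b↔{g,p,v,z}
  g↔{b,v,z}
  p↔{b,v,z}
  v↔{b,g,p,z}
  y↔{z}
  z↔{b,g,p,v,y}

N(g) = ["b", "v", "z"]

Answer: ["b", "v", "z"]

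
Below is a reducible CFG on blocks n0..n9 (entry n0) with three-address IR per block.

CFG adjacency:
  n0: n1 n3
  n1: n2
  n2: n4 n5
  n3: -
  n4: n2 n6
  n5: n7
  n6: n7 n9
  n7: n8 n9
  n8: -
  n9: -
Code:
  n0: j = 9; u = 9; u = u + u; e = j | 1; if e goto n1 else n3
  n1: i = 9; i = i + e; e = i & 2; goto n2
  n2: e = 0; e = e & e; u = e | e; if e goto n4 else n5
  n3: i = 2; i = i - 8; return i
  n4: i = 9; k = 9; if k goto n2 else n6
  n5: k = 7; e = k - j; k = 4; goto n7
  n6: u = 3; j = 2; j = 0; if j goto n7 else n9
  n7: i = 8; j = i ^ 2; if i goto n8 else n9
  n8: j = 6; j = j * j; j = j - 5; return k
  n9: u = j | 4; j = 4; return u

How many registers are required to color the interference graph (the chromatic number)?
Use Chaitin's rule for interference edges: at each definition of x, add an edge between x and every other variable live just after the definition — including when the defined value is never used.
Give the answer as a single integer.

Per-block:
  n0 def {e,j,u} use ∅
  n1 def {e,i} use {e}
  n2 def {e,u} use ∅
  n3 def {i} use ∅
  n4 def {i,k} use ∅
  n5 def {e,k} use {j}
  n6 def {j,u} use ∅
  n7 def {i,j} use ∅
  n8 def {j} use {k}
  n9 def {j,u} use {j}

Live sets:
  live n0: ∅→{e,j}
  live n1: {e,j}→{j}
  live n2: {j}→{j}
  live n3: ∅→∅
  live n4: {j}→{j,k}
  live n5: {j}→{k}
  live n6: {k}→{j,k}
  live n7: {k}→{j,k}
  live n8: {k}→∅
  live n9: {j}→∅

Interfere edges:
  e↔{i,j,u}
  i↔{e,j,k}
  j↔{e,i,k,u}
  k↔{i,j,u}
  u↔{e,j,k}

Chromatic number:
  clique {e,i,j} ⇒ need ≥ 3
  3-colouring: c0={j}  c1={e,k}  c2={i,u}
  χ = 3

Answer: 3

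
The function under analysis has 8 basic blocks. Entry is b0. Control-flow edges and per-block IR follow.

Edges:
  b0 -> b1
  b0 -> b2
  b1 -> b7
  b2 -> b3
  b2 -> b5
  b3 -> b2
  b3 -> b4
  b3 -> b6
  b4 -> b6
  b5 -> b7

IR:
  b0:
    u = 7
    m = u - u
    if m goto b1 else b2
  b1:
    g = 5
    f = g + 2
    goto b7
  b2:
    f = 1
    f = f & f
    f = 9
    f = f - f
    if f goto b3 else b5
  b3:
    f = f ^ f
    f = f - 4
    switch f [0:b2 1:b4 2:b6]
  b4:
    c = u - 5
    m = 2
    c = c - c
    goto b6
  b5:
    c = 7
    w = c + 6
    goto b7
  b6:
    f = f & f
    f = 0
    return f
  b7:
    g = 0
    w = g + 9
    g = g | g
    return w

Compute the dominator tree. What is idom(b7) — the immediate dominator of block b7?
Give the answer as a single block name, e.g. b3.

Answer: b0

Analysis:
idom tree: b1←b0 b2←b0 b3←b2 b4←b3 b5←b2 b6←b3 b7←b0
Dom at joins:
  b2: preds {b0,b3}: {b0} ∩ {b0,b2,b3} = {b0}; idom=b0
  b6: preds {b3,b4}: {b0,b2,b3} ∩ {b0,b2,b3,b4} = {b0,b2,b3}; idom=b3
  b7: preds {b1,b5}: {b0,b1} ∩ {b0,b2,b5} = {b0}; idom=b0

idom(b7) = b0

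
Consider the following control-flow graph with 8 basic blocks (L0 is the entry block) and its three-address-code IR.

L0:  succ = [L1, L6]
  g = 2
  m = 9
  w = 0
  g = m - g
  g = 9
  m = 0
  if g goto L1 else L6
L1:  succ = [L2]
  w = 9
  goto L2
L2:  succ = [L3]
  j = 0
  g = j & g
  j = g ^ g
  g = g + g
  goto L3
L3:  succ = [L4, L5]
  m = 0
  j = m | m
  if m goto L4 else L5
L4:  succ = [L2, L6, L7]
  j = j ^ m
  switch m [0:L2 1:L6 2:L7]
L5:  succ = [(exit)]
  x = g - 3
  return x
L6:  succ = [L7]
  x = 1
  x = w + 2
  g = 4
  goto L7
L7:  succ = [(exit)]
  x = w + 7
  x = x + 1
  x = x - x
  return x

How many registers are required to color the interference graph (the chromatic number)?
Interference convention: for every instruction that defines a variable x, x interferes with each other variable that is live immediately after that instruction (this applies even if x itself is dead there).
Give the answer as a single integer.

Answer: 4

Analysis:
def/use:
  L0: {g,m,w} / ∅
  L1: {w} / ∅
  L2: {g,j} / {g}
  L3: {j,m} / ∅
  L4: {j} / {j,m}
  L5: {x} / {g}
  L6: {g,x} / {w}
  L7: {x} / {w}

Live sets:
  L0 li=∅ lo={g,w}
  L1 li={g} lo={g,w}
  L2 li={g,w} lo={g,w}
  L3 li={g,w} lo={g,j,m,w}
  L4 li={g,j,m,w} lo={g,w}
  L5 li={g} lo=∅
  L6 li={w} lo={w}
  L7 li={w} lo=∅

Interference:
  g↔{j,m,w}
  j↔{g,m,w}
  m↔{g,j,w}
  w↔{g,j,m,x}
  x↔{w}

Chromatic number:
  lower bound: {g,j,m,w} mutually conflict ⇒ χ ≥ 4
  4-colouring: r0={w}  r1={g,x}  r2={j}  r3={m}
  χ = 4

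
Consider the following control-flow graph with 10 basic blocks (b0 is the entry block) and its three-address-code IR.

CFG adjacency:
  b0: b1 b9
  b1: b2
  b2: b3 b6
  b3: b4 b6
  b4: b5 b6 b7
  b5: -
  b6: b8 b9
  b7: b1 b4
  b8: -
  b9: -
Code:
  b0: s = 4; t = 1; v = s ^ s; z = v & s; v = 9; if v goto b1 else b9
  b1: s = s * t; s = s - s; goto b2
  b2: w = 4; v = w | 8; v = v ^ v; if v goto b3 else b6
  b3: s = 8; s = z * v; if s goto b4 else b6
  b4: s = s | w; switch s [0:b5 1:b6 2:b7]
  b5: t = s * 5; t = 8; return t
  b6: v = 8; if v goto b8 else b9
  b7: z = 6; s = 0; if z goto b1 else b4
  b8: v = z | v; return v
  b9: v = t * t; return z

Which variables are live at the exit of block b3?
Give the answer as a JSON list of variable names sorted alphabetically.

Per-block:
  b0: {s,t,v,z} / ∅
  b1: {s} / {s,t}
  b2: {v,w} / ∅
  b3: {s} / {v,z}
  b4: {s} / {s,w}
  b5: {t} / {s}
  b6: {v} / ∅
  b7: {s,z} / ∅
  b8: {v} / {v,z}
  b9: {v} / {t,z}

Live sets:
  b0: in=∅ out={s,t,z}
  b1: in={s,t,z} out={t,z}
  b2: in={t,z} out={t,v,w,z}
  b3: in={t,v,w,z} out={s,t,w,z}
  b4: in={s,t,w,z} out={s,t,w,z}
  b5: in={s} out=∅
  b6: in={t,z} out={t,v,z}
  b7: in={t,w} out={s,t,w,z}
  b8: in={v,z} out=∅
  b9: in={t,z} out=∅

live-out(b3) = ["s", "t", "w", "z"]

Answer: ["s", "t", "w", "z"]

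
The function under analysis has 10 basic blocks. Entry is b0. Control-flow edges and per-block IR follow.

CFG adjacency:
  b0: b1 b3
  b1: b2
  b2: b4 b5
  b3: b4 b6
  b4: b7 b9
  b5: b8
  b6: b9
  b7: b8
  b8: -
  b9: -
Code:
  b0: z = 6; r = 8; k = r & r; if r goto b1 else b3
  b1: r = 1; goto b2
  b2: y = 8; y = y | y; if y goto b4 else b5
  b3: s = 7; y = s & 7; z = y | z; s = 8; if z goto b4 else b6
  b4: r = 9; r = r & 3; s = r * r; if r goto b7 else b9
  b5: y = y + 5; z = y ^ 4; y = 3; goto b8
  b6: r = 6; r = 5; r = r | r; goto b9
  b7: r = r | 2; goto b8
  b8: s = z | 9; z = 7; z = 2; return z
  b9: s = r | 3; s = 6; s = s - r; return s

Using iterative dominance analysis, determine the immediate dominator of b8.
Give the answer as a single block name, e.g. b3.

Answer: b0

Working:
idom tree: b1←b0 b2←b1 b3←b0 b4←b0 b5←b2 b6←b3 b7←b4 b8←b0 b9←b0
Dom∩ at merges:
  b4: preds {b2,b3}: {b0,b1,b2} ∩ {b0,b3} = {b0}; idom=b0
  b8: preds {b5,b7}: {b0,b1,b2,b5} ∩ {b0,b4,b7} = {b0}; idom=b0
  b9: preds {b4,b6}: {b0,b4} ∩ {b0,b3,b6} = {b0}; idom=b0

idom(b8) = b0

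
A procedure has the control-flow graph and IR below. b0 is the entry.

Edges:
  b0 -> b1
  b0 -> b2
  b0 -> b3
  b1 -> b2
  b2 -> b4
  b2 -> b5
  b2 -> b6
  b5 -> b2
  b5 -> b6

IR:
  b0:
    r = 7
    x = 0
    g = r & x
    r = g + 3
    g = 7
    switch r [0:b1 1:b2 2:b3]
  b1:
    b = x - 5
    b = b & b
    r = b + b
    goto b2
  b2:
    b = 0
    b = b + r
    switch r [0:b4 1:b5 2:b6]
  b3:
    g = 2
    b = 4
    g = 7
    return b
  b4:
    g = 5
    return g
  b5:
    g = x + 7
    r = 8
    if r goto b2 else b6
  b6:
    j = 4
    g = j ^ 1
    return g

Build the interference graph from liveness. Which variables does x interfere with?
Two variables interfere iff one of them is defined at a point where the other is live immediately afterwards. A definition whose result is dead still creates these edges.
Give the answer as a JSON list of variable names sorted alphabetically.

def/use:
  b0 def {g,r,x} use ∅
  b1 def {b,r} use {x}
  b2 def {b} use {r}
  b3 def {b,g} use ∅
  b4 def {g} use ∅
  b5 def {g,r} use {x}
  b6 def {g,j} use ∅

Live sets:
  b0 li=∅ lo={r,x}
  b1 li={x} lo={r,x}
  b2 li={r,x} lo={x}
  b3 li=∅ lo=∅
  b4 li=∅ lo=∅
  b5 li={x} lo={r,x}
  b6 li=∅ lo=∅

Interference:
  b — {g,r,x}
  g — {b,r,x}
  j — ∅
  r — {b,g,x}
  x — {b,g,r}

N(x) = ["b", "g", "r"]

Answer: ["b", "g", "r"]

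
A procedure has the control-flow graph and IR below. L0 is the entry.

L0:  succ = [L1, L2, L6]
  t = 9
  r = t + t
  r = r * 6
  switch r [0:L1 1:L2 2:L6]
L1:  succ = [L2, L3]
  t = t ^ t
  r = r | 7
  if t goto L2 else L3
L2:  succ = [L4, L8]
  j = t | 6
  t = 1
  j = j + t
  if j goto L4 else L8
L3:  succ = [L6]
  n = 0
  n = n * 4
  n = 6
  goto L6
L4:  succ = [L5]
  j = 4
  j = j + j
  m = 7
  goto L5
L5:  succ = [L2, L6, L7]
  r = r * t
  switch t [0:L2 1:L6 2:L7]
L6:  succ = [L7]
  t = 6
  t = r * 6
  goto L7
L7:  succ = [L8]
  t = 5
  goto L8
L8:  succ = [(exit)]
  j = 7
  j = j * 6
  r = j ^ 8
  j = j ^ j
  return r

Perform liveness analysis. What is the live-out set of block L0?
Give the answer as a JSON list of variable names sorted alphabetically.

Per-block:
  L0: {r,t} / ∅
  L1: {r,t} / {r,t}
  L2: {j,t} / {t}
  L3: {n} / ∅
  L4: {j,m} / ∅
  L5: {r} / {r,t}
  L6: {t} / {r}
  L7: {t} / ∅
  L8: {j,r} / ∅

Live sets:
  live L0: ∅→{r,t}
  live L1: {r,t}→{r,t}
  live L2: {r,t}→{r,t}
  live L3: {r}→{r}
  live L4: {r,t}→{r,t}
  live L5: {r,t}→{r,t}
  live L6: {r}→∅
  live L7: ∅→∅
  live L8: ∅→∅

live-out(L0) = ["r", "t"]

Answer: ["r", "t"]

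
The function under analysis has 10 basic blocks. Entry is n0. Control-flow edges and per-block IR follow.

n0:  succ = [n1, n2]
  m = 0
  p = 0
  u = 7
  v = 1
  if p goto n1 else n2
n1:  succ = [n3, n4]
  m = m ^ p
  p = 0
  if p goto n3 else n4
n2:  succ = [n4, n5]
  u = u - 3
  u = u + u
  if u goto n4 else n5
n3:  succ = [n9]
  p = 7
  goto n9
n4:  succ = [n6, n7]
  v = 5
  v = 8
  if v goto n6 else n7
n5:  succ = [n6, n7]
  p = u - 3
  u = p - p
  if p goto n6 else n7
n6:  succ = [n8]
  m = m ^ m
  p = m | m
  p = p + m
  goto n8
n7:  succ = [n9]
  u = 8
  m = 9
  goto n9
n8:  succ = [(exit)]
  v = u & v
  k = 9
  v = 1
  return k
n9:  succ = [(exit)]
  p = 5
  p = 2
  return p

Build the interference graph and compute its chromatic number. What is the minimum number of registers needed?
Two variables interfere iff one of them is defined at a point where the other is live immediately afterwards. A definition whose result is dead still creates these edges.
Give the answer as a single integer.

def/use:
  n0: {m,p,u,v} / ∅
  n1: {m,p} / {m,p}
  n2: {u} / {u}
  n3: {p} / ∅
  n4: {v} / ∅
  n5: {p,u} / {u}
  n6: {m,p} / {m}
  n7: {m,u} / ∅
  n8: {k,v} / {u,v}
  n9: {p} / ∅

Liveness:
  n0: in=∅ out={m,p,u,v}
  n1: in={m,p,u} out={m,u}
  n2: in={m,u,v} out={m,u,v}
  n3: in=∅ out=∅
  n4: in={m,u} out={m,u,v}
  n5: in={m,u,v} out={m,u,v}
  n6: in={m,u,v} out={u,v}
  n7: in=∅ out=∅
  n8: in={u,v} out=∅
  n9: in=∅ out=∅

Interference:
  k — {v}
  m — {p,u,v}
  p — {m,u,v}
  u — {m,p,v}
  v — {k,m,p,u}

Colouring:
  {m,p,u,v} pairwise interfere (4-clique) ⇒ χ ≥ 4
  4-colouring: r0={v}  r1={k,m}  r2={p}  r3={u}
  χ = 4

Answer: 4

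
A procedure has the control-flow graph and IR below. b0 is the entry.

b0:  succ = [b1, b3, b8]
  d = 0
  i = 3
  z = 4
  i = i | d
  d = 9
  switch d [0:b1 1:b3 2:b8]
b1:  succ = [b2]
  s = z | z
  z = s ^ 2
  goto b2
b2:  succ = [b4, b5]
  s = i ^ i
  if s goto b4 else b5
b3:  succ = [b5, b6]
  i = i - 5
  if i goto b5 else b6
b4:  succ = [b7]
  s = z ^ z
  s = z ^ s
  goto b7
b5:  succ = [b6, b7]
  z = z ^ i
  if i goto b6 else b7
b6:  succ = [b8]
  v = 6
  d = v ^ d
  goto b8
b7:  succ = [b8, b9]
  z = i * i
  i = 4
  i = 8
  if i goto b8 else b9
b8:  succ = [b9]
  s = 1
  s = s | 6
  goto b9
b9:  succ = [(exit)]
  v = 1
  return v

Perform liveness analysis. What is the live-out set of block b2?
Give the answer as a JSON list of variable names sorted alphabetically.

Per-block:
  b0 def {d,i,z} use ∅
  b1 def {s,z} use {z}
  b2 def {s} use {i}
  b3 def {i} use {i}
  b4 def {s} use {z}
  b5 def {z} use {i,z}
  b6 def {d,v} use {d}
  b7 def {i,z} use {i}
  b8 def {s} use ∅
  b9 def {v} use ∅

Live sets:
  b0 li=∅ lo={d,i,z}
  b1 li={d,i,z} lo={d,i,z}
  b2 li={d,i,z} lo={d,i,z}
  b3 li={d,i,z} lo={d,i,z}
  b4 li={i,z} lo={i}
  b5 li={d,i,z} lo={d,i}
  b6 li={d} lo=∅
  b7 li={i} lo=∅
  b8 li=∅ lo=∅
  b9 li=∅ lo=∅

live-out(b2) = ["d", "i", "z"]

Answer: ["d", "i", "z"]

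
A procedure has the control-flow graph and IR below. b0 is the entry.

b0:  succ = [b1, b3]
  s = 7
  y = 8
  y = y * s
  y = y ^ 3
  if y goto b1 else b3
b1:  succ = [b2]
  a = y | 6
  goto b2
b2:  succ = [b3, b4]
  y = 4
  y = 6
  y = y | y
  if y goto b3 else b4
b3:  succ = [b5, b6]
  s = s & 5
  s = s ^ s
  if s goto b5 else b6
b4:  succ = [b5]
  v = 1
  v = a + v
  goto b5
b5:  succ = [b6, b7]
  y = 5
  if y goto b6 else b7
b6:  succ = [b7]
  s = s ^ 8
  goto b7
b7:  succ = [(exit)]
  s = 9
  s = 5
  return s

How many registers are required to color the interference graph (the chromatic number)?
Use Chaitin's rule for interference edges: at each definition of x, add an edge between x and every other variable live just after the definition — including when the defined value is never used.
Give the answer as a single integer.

Answer: 3

Working:
Per-block:
  b0 def {s,y} use ∅
  b1 def {a} use {y}
  b2 def {y} use ∅
  b3 def {s} use {s}
  b4 def {v} use {a}
  b5 def {y} use ∅
  b6 def {s} use {s}
  b7 def {s} use ∅

Liveness:
  live b0: ∅→{s,y}
  live b1: {s,y}→{a,s}
  live b2: {a,s}→{a,s}
  live b3: {s}→{s}
  live b4: {a,s}→{s}
  live b5: {s}→{s}
  live b6: {s}→∅
  live b7: ∅→∅

Interference:
  a: {s,v,y}
  s: {a,v,y}
  v: {a,s}
  y: {a,s}

Chromatic number:
  {a,s,v} pairwise interfere (3-clique) ⇒ χ ≥ 3
  3-colouring: c0={a}  c1={s}  c2={v,y}
  χ = 3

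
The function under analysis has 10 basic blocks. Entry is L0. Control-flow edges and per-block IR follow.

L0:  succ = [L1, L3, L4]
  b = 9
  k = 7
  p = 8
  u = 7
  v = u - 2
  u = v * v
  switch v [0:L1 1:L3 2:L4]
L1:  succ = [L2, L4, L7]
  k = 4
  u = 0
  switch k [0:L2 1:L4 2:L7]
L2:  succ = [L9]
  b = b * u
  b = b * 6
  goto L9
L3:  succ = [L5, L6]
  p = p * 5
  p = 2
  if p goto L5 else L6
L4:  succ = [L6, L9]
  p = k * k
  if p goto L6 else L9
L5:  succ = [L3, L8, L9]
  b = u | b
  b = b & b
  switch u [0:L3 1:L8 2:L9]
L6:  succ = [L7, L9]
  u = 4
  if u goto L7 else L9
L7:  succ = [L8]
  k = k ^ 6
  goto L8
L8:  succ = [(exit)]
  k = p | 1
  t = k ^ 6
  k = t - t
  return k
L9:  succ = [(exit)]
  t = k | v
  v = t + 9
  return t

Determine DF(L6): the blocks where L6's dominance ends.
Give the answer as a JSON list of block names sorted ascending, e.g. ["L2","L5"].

idom tree: L1←L0 L2←L1 L3←L0 L4←L0 L5←L3 L6←L0 L7←L0 L8←L0 L9←L0
Join-block Dom:
  L3: preds {L0,L5}: {L0} ∩ {L0,L3,L5} = {L0}; idom=L0
  L4: preds {L0,L1}: {L0} ∩ {L0,L1} = {L0}; idom=L0
  L6: preds {L3,L4}: {L0,L3} ∩ {L0,L4} = {L0}; idom=L0
  L7: preds {L1,L6}: {L0,L1} ∩ {L0,L6} = {L0}; idom=L0
  L8: preds {L5,L7}: {L0,L3,L5} ∩ {L0,L7} = {L0}; idom=L0
  L9: preds {L2,L4,L5,L6}: {L0,L1,L2} ∩ {L0,L4} ∩ {L0,L3,L5} ∩ {L0,L6} = {L0}; idom=L0

Frontier:
  L3←L0: walk · to L0
  L3←L5: walk L5→L3 to L0
  L4←L0: walk · to L0
  L4←L1: walk L1 to L0
  L6←L3: walk L3 to L0
  L6←L4: walk L4 to L0
  L7←L1: walk L1 to L0
  L7←L6: walk L6 to L0
  L8←L5: walk L5→L3 to L0
  L8←L7: walk L7 to L0
  L9←L2: walk L2→L1 to L0
  L9←L4: walk L4 to L0
  L9←L5: walk L5→L3 to L0
  L9←L6: walk L6 to L0
  DF(L0)=∅
  DF(L1)={L4,L7,L9}
  DF(L2)={L9}
  DF(L3)={L3,L6,L8,L9}
  DF(L4)={L6,L9}
  DF(L5)={L3,L8,L9}
  DF(L6)={L7,L9}
  DF(L7)={L8}
  DF(L8)=∅
  DF(L9)=∅

DF(L6) = ["L7", "L9"]

Answer: ["L7", "L9"]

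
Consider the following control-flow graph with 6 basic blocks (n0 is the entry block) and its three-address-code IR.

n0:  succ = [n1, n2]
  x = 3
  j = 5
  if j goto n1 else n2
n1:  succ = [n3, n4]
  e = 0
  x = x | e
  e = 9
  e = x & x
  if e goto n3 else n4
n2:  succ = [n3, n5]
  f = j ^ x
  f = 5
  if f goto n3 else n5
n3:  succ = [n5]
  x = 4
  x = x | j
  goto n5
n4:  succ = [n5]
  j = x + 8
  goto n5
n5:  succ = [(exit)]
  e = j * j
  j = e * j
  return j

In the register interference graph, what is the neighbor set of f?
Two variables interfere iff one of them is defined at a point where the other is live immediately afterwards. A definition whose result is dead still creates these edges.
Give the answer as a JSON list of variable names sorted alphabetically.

Answer: ["j"]

Working:
Block summaries:
  n0 def {j,x} use ∅
  n1 def {e,x} use {x}
  n2 def {f} use {j,x}
  n3 def {x} use {j}
  n4 def {j} use {x}
  n5 def {e,j} use {j}

Liveness:
  n0 li=∅ lo={j,x}
  n1 li={j,x} lo={j,x}
  n2 li={j,x} lo={j}
  n3 li={j} lo={j}
  n4 li={x} lo={j}
  n5 li={j} lo=∅

Interfere edges:
  e↔{j,x}
  f↔{j}
  j↔{e,f,x}
  x↔{e,j}

N(f) = ["j"]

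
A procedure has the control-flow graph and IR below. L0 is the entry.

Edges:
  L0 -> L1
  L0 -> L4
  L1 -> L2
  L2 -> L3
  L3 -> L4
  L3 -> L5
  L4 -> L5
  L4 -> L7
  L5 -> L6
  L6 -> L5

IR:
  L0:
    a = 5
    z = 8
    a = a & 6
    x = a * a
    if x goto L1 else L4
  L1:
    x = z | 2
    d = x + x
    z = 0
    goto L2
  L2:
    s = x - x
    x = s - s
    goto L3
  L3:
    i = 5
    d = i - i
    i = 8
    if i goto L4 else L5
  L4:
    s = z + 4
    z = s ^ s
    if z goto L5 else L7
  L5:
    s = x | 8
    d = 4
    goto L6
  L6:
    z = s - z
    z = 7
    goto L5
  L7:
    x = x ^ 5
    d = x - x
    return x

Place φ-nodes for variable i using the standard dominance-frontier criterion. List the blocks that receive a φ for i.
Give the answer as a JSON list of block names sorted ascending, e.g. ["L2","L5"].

idom tree: L1←L0 L2←L1 L3←L2 L4←L0 L5←L0 L6←L5 L7←L4
Dom at joins:
  L4: preds {L0,L3}: {L0} ∩ {L0,L1,L2,L3} = {L0}; idom=L0
  L5: preds {L3,L4,L6}: {L0,L1,L2,L3} ∩ {L0,L4} ∩ {L0,L5,L6} = {L0}; idom=L0

Frontier:
  join L4 pred L0: · stop@L0
  join L4 pred L3: L3→L2→L1 stop@L0
  join L5 pred L3: L3→L2→L1 stop@L0
  join L5 pred L4: L4 stop@L0
  join L5 pred L6: L6→L5 stop@L0
  L0 → ∅
  L1 → {L4,L5}
  L2 → {L4,L5}
  L3 → {L4,L5}
  L4 → {L5}
  L5 → {L5}
  L6 → {L5}
  L7 → ∅

φ for i: defs {L3}
  DF⁺ = {L4,L5}

Answer: ["L4", "L5"]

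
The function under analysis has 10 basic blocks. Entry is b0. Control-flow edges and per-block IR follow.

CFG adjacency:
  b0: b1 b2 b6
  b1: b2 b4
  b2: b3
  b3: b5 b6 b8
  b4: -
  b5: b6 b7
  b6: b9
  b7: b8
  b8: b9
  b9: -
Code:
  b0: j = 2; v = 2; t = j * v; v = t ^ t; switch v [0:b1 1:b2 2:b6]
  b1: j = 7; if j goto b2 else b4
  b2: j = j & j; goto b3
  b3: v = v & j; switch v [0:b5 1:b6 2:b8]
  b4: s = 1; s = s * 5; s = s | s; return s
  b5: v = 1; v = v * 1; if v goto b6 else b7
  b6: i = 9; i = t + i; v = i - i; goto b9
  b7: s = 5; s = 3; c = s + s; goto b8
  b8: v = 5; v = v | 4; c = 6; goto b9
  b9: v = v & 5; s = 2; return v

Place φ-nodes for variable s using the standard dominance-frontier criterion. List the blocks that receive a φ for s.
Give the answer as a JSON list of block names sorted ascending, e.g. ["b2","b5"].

idom tree: b1←b0 b2←b0 b3←b2 b4←b1 b5←b3 b6←b0 b7←b5 b8←b3 b9←b0
Dom∩ at merges:
  b2: preds {b0,b1}: {b0} ∩ {b0,b1} = {b0}; idom=b0
  b6: preds {b0,b3,b5}: {b0} ∩ {b0,b2,b3} ∩ {b0,b2,b3,b5} = {b0}; idom=b0
  b8: preds {b3,b7}: {b0,b2,b3} ∩ {b0,b2,b3,b5,b7} = {b0,b2,b3}; idom=b3
  b9: preds {b6,b8}: {b0,b6} ∩ {b0,b2,b3,b8} = {b0}; idom=b0

Frontier:
  b2←b0: walk · to b0
  b2←b1: walk b1 to b0
  b6←b0: walk · to b0
  b6←b3: walk b3→b2 to b0
  b6←b5: walk b5→b3→b2 to b0
  b8←b3: walk · to b3
  b8←b7: walk b7→b5 to b3
  b9←b6: walk b6 to b0
  b9←b8: walk b8→b3→b2 to b0
  b0: DF=∅
  b1: DF={b2}
  b2: DF={b6,b9}
  b3: DF={b6,b9}
  b4: DF=∅
  b5: DF={b6,b8}
  b6: DF={b9}
  b7: DF={b8}
  b8: DF={b9}
  b9: DF=∅

φ for s: defs {b4,b7,b9}
  DF⁺ = {b8,b9}

Answer: ["b8", "b9"]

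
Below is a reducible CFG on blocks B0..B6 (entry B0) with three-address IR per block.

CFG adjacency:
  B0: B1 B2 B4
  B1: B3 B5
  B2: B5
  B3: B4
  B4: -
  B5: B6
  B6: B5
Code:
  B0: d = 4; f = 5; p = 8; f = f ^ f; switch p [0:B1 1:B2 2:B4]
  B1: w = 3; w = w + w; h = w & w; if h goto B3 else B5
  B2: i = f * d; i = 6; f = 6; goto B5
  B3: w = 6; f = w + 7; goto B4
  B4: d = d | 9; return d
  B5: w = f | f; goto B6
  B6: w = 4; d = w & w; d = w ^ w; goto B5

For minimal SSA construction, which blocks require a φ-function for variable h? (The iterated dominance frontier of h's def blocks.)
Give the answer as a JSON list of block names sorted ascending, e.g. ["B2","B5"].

Answer: ["B4", "B5"]

Working:
idom tree: B1←B0 B2←B0 B3←B1 B4←B0 B5←B0 B6←B5
Join-block Dom:
  B4: preds {B0,B3}: {B0} ∩ {B0,B1,B3} = {B0}; idom=B0
  B5: preds {B1,B2,B6}: {B0,B1} ∩ {B0,B2} ∩ {B0,B5,B6} = {B0}; idom=B0

Frontier:
  join B4 pred B0: · stop@B0
  join B4 pred B3: B3→B1 stop@B0
  join B5 pred B1: B1 stop@B0
  join B5 pred B2: B2 stop@B0
  join B5 pred B6: B6→B5 stop@B0
  B0: DF=∅
  B1: DF={B4,B5}
  B2: DF={B5}
  B3: DF={B4}
  B4: DF=∅
  B5: DF={B5}
  B6: DF={B5}

φ for h: defs {B1}
  DF⁺ = {B4,B5}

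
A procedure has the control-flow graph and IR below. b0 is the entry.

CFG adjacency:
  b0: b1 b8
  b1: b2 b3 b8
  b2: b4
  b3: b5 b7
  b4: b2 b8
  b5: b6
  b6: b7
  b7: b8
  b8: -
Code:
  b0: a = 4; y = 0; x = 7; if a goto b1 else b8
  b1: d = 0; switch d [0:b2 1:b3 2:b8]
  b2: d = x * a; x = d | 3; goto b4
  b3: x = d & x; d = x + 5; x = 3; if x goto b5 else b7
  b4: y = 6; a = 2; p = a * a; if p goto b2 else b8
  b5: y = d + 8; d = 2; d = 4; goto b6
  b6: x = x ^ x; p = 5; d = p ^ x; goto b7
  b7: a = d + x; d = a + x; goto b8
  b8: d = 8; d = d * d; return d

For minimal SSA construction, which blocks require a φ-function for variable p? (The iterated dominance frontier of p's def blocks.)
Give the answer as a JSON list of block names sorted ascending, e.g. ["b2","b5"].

idom tree: b1←b0 b2←b1 b3←b1 b4←b2 b5←b3 b6←b5 b7←b3 b8←b0
Dom at joins:
  b2: preds {b1,b4}: {b0,b1} ∩ {b0,b1,b2,b4} = {b0,b1}; idom=b1
  b7: preds {b3,b6}: {b0,b1,b3} ∩ {b0,b1,b3,b5,b6} = {b0,b1,b3}; idom=b3
  b8: preds {b0,b1,b4,b7}: {b0} ∩ {b0,b1} ∩ {b0,b1,b2,b4} ∩ {b0,b1,b3,b7} = {b0}; idom=b0

DF derivation:
  join b2 pred b1: · stop@b1
  join b2 pred b4: b4→b2 stop@b1
  join b7 pred b3: · stop@b3
  join b7 pred b6: b6→b5 stop@b3
  join b8 pred b0: · stop@b0
  join b8 pred b1: b1 stop@b0
  join b8 pred b4: b4→b2→b1 stop@b0
  join b8 pred b7: b7→b3→b1 stop@b0
  b0 → ∅
  b1 → {b8}
  b2 → {b2,b8}
  b3 → {b8}
  b4 → {b2,b8}
  b5 → {b7}
  b6 → {b7}
  b7 → {b8}
  b8 → ∅

φ for p: defs {b4,b6}
  DF⁺ = {b2,b7,b8}

Answer: ["b2", "b7", "b8"]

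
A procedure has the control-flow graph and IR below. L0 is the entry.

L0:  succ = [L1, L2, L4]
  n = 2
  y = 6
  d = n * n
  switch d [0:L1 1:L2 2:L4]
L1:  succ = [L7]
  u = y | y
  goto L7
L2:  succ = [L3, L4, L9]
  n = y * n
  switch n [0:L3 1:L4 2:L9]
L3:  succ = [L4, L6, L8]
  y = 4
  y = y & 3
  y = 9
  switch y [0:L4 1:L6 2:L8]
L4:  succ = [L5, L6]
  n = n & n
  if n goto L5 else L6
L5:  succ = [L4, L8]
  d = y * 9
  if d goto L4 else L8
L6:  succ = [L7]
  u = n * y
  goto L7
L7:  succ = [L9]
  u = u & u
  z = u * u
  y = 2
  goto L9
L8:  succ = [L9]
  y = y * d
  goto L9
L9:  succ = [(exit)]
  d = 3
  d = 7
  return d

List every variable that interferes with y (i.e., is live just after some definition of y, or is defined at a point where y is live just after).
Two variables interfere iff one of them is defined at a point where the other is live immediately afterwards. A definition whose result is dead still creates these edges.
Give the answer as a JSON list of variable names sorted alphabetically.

Block summaries:
  L0 def {d,n,y} use ∅
  L1 def {u} use {y}
  L2 def {n} use {n,y}
  L3 def {y} use ∅
  L4 def {n} use {n}
  L5 def {d} use {y}
  L6 def {u} use {n,y}
  L7 def {u,y,z} use {u}
  L8 def {y} use {d,y}
  L9 def {d} use ∅

Live sets:
  L0: in=∅ out={d,n,y}
  L1: in={y} out={u}
  L2: in={d,n,y} out={d,n,y}
  L3: in={d,n} out={d,n,y}
  L4: in={n,y} out={n,y}
  L5: in={n,y} out={d,n,y}
  L6: in={n,y} out={u}
  L7: in={u} out=∅
  L8: in={d,y} out=∅
  L9: in=∅ out=∅

Interference:
  d↔{n,y}
  n↔{d,y}
  u↔∅
  y↔{d,n}
  z↔∅

N(y) = ["d", "n"]

Answer: ["d", "n"]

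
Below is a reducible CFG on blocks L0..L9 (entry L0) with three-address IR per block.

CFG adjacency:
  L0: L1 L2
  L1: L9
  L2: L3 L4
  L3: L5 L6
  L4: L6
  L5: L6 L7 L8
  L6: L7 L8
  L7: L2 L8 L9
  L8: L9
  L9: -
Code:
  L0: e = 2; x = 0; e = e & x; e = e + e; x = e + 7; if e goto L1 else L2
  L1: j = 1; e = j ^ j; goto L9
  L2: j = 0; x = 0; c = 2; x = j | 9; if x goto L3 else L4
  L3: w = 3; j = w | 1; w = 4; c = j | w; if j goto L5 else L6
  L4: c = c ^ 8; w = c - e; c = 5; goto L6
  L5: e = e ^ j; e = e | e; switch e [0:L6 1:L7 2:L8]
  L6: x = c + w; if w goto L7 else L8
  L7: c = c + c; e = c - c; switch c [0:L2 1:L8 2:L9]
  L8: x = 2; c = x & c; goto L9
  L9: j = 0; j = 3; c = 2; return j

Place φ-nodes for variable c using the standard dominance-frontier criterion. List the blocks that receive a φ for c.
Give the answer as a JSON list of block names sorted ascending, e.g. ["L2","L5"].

Answer: ["L2", "L6", "L7", "L8", "L9"]

Working:
idom tree: L1←L0 L2←L0 L3←L2 L4←L2 L5←L3 L6←L2 L7←L2 L8←L2 L9←L0
Dom at joins:
  L2: preds {L0,L7}: {L0} ∩ {L0,L2,L7} = {L0}; idom=L0
  L6: preds {L3,L4,L5}: {L0,L2,L3} ∩ {L0,L2,L4} ∩ {L0,L2,L3,L5} = {L0,L2}; idom=L2
  L7: preds {L5,L6}: {L0,L2,L3,L5} ∩ {L0,L2,L6} = {L0,L2}; idom=L2
  L8: preds {L5,L6,L7}: {L0,L2,L3,L5} ∩ {L0,L2,L6} ∩ {L0,L2,L7} = {L0,L2}; idom=L2
  L9: preds {L1,L7,L8}: {L0,L1} ∩ {L0,L2,L7} ∩ {L0,L2,L8} = {L0}; idom=L0

Frontier:
  join L2 pred L0: · stop@L0
  join L2 pred L7: L7→L2 stop@L0
  join L6 pred L3: L3 stop@L2
  join L6 pred L4: L4 stop@L2
  join L6 pred L5: L5→L3 stop@L2
  join L7 pred L5: L5→L3 stop@L2
  join L7 pred L6: L6 stop@L2
  join L8 pred L5: L5→L3 stop@L2
  join L8 pred L6: L6 stop@L2
  join L8 pred L7: L7 stop@L2
  join L9 pred L1: L1 stop@L0
  join L9 pred L7: L7→L2 stop@L0
  join L9 pred L8: L8→L2 stop@L0
  L0: DF=∅
  L1: DF={L9}
  L2: DF={L2,L9}
  L3: DF={L6,L7,L8}
  L4: DF={L6}
  L5: DF={L6,L7,L8}
  L6: DF={L7,L8}
  L7: DF={L2,L8,L9}
  L8: DF={L9}
  L9: DF=∅

φ for c: defs {L2,L3,L4,L7,L8,L9}
  DF⁺ = {L2,L6,L7,L8,L9}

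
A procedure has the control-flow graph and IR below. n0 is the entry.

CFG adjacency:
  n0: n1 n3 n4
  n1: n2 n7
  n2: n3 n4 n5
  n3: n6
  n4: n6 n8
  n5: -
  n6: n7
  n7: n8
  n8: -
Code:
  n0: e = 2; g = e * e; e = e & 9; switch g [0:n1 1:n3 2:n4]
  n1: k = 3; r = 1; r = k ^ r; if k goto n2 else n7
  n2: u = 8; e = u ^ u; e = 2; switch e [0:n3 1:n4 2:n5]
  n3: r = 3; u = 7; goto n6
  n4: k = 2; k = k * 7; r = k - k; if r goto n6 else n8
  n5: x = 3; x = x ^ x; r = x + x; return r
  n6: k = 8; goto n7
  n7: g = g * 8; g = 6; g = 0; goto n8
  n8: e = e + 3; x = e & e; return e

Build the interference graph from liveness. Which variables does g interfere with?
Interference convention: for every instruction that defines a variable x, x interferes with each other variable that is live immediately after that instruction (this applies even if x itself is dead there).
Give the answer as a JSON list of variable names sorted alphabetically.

Block summaries:
  n0 def {e,g} use ∅
  n1 def {k,r} use ∅
  n2 def {e,u} use ∅
  n3 def {r,u} use ∅
  n4 def {k,r} use ∅
  n5 def {r,x} use ∅
  n6 def {k} use ∅
  n7 def {g} use {g}
  n8 def {e,x} use {e}

Live sets:
  n0 li=∅ lo={e,g}
  n1 li={e,g} lo={e,g}
  n2 li={g} lo={e,g}
  n3 li={e,g} lo={e,g}
  n4 li={e,g} lo={e,g}
  n5 li=∅ lo=∅
  n6 li={e,g} lo={e,g}
  n7 li={e,g} lo={e}
  n8 li={e} lo=∅

Conflict graph:
  e — {g,k,r,u,x}
  g — {e,k,r,u}
  k — {e,g,r}
  r — {e,g,k}
  u — {e,g}
  x — {e}

N(g) = ["e", "k", "r", "u"]

Answer: ["e", "k", "r", "u"]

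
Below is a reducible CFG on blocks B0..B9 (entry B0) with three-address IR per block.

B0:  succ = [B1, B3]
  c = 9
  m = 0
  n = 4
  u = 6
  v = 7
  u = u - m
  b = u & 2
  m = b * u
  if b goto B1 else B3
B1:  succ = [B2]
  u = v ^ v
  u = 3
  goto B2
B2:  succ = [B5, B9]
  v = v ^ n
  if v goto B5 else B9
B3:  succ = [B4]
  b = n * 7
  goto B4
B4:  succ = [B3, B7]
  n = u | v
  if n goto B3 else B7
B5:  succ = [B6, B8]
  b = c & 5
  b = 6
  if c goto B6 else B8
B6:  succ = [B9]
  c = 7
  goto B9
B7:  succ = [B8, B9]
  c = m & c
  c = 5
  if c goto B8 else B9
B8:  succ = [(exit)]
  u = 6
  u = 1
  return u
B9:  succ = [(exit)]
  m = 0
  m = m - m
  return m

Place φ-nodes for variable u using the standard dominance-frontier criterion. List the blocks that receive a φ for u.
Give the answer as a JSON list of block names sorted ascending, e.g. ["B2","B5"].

Answer: ["B8", "B9"]

Working:
idom tree: B1←B0 B2←B1 B3←B0 B4←B3 B5←B2 B6←B5 B7←B4 B8←B0 B9←B0
Dom at joins:
  B3: preds {B0,B4}: {B0} ∩ {B0,B3,B4} = {B0}; idom=B0
  B8: preds {B5,B7}: {B0,B1,B2,B5} ∩ {B0,B3,B4,B7} = {B0}; idom=B0
  B9: preds {B2,B6,B7}: {B0,B1,B2} ∩ {B0,B1,B2,B5,B6} ∩ {B0,B3,B4,B7} = {B0}; idom=B0

DF walk-up:
  B3←B0: walk · to B0
  B3←B4: walk B4→B3 to B0
  B8←B5: walk B5→B2→B1 to B0
  B8←B7: walk B7→B4→B3 to B0
  B9←B2: walk B2→B1 to B0
  B9←B6: walk B6→B5→B2→B1 to B0
  B9←B7: walk B7→B4→B3 to B0
  B0: DF=∅
  B1: DF={B8,B9}
  B2: DF={B8,B9}
  B3: DF={B3,B8,B9}
  B4: DF={B3,B8,B9}
  B5: DF={B8,B9}
  B6: DF={B9}
  B7: DF={B8,B9}
  B8: DF=∅
  B9: DF=∅

φ for u: defs {B0,B1,B8}
  DF⁺ = {B8,B9}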